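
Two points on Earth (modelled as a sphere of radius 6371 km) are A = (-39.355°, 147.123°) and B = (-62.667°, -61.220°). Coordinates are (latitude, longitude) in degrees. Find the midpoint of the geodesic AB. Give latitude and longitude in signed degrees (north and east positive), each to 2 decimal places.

Central angle δ = 1.3172 rad. Interpolating on the sphere with fraction f = 0.5:
P = [sin((1−f)δ)·A + sin(fδ)·B] / sin δ = 0.6322·A + 0.6322·B in Cartesian coordinates,
giving P = (-0.2708, 0.0109, -0.9626), i.e. latitude -74.27°, longitude 177.69°.

-74.27°, 177.69°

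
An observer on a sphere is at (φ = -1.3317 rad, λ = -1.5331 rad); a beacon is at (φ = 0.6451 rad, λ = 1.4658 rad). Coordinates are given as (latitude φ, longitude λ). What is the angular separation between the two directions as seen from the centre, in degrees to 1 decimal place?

In radians: φ₁ = -1.3317, φ₂ = 0.6451, Δλ = 171.824° = 2.9989 rad.
cos c = sin φ₁ sin φ₂ + cos φ₁ cos φ₂ cos Δλ = (-0.9716)(0.6013) + (0.2368)(0.7990)(-0.9898) = -0.77148,
so c = arccos(-0.77148) = 2.45196 rad.
So the angular separation is 140.5°.

140.5°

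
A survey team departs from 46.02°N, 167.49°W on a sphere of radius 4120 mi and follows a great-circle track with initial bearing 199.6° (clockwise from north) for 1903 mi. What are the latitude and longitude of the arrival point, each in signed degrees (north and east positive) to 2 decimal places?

20.65°, -176.68°

Angular distance δ = d/R = 1903/4120 = 0.46189 rad; initial bearing θ = 3.4837 rad.
sin φ₂ = sin φ₁ cos δ + cos φ₁ sin δ cos θ = (0.7196)(0.8952) + (0.6944)(0.4456)(-0.9421) = 0.3527, so φ₂ = 20.65°.
Δλ = atan2(sin θ sin δ cos φ₁, cos δ − sin φ₁ sin φ₂) = atan2(-0.1038, 0.6414) = -9.193°.
λ₂ = -167.490° − 9.193° = -176.68°.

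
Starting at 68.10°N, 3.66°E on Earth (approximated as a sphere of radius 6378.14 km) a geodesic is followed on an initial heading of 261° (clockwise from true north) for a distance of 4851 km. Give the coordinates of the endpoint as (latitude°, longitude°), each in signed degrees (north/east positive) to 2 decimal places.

39.19°, -57.80°

Angular distance δ = d/R = 4851/6378.14 = 0.76057 rad; initial bearing θ = 4.5553 rad.
sin φ₂ = sin φ₁ cos δ + cos φ₁ sin δ cos θ = (0.9278)(0.7244) + (0.3730)(0.6893)(-0.1564) = 0.6319, so φ₂ = 39.19°.
Δλ = atan2(sin θ sin δ cos φ₁, cos δ − sin φ₁ sin φ₂) = atan2(-0.2539, 0.1381) = -61.461°.
λ₂ = 3.660° − 61.461° = -57.80°.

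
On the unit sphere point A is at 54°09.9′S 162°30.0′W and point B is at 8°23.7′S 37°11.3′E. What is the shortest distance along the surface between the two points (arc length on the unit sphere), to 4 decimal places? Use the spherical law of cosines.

2.0119

With latitudes φ₁ = -54.165°, φ₂ = -8.395° and longitude difference Δλ = -160.312°:
cos c = sin φ₁ sin φ₂ + cos φ₁ cos φ₂ cos Δλ = (-0.8107)(-0.1460) + (0.5855)(0.9893)(-0.9415) = -0.42696,
so c = arccos(-0.42696) = 2.01192 rad.
On the unit sphere the arc length equals the central angle: 2.0119.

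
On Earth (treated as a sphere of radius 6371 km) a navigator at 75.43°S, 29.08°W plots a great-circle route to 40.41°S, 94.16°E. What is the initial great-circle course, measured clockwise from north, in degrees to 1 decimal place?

131.7°

Δλ = 123.240° = 2.1509 rad.
y = sin Δλ · cos φ₂ = (0.8364)(0.7614) = 0.6368
x = cos φ₁ sin φ₂ − sin φ₁ cos φ₂ cos Δλ = (0.2516)(-0.6483) − (-0.9678)(0.7614)(-0.5481) = -0.5670
θ = atan2(y, x) = 131.68°, so the bearing is 131.7°.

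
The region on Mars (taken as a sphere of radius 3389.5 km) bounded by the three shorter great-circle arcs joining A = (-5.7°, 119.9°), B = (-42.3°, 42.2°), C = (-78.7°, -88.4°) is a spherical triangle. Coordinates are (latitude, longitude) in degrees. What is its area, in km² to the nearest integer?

Side lengths (central angles): a = 0.9696, b = 1.6451, c = 1.3453 rad; semiperimeter s = 1.9800.
By l'Huilier's theorem, tan(E/4) = √[tan(s/2) tan((s−a)/2) tan((s−b)/2) tan((s−c)/2)], giving spherical excess E = 0.8520 rad.
Area = E·R² = 0.8520 × (3389.5)² ≈ 9788749 km².

9788749 km²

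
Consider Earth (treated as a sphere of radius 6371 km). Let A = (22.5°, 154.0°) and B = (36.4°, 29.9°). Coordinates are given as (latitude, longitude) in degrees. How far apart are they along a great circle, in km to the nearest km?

11224 km

In radians: φ₁ = 0.3927, φ₂ = 0.6353, Δλ = -124.100° = -2.1660 rad.
cos c = sin φ₁ sin φ₂ + cos φ₁ cos φ₂ cos Δλ = (0.3827)(0.5934) + (0.9239)(0.8049)(-0.5606) = -0.18981,
so c = arccos(-0.18981) = 1.76177 rad.
Distance = R·c = 6371 × 1.7618 ≈ 11224 km.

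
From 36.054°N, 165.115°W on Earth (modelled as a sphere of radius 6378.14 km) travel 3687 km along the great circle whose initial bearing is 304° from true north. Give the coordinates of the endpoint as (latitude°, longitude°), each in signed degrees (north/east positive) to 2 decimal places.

47.73°, 152.55°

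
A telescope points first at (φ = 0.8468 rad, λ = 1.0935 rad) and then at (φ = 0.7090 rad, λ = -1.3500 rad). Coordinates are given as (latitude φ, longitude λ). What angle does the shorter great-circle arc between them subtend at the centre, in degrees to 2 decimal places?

Let φ₁ = 0.8468 rad, φ₂ = 0.7090 rad, and Δλ = -2.4435 rad.
cos c = sin φ₁ sin φ₂ + cos φ₁ cos φ₂ cos Δλ = (0.7492)(0.6511) + (0.6624)(0.7590)(-0.7661) = 0.10261,
so c = arccos(0.10261) = 1.46800 rad.
So the angular separation is 84.11°.

84.11°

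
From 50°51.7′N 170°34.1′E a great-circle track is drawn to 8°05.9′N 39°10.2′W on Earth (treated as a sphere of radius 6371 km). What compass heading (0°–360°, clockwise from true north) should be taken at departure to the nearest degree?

Δλ = 150.262° = 2.6226 rad.
y = sin Δλ · cos φ₂ = (0.4960)(0.9900) = 0.4911
x = cos φ₁ sin φ₂ − sin φ₁ cos φ₂ cos Δλ = (0.6312)(0.1409) − (0.7756)(0.9900)(-0.8683) = 0.7557
θ = atan2(y, x) = 33.02°, so the bearing is 33°.

33°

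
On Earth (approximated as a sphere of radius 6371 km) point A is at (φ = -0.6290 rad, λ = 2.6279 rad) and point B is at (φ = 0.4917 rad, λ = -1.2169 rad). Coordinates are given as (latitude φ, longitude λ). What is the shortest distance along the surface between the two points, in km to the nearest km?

16149 km

Let φ₁ = -0.6290 rad, φ₂ = 0.4917 rad, and Δλ = 2.4384 rad.
Haversine: a = sin²(Δφ/2) + cos φ₁ cos φ₂ sin²(Δλ/2) = 0.2825 + (0.8086)(0.8815)(0.8814) = 0.91074.
Central angle c = 2·arcsin(√a) = 2.53481 rad.
Distance = R·c = 6371 × 2.5348 ≈ 16149 km.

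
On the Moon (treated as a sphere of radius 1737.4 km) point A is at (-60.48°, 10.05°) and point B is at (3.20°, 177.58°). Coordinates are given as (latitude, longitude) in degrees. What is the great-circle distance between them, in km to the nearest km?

3697 km

Let φ₁ = -1.0556 rad, φ₂ = 0.0559 rad, and Δλ = 2.9240 rad.
cos c = sin φ₁ sin φ₂ + cos φ₁ cos φ₂ cos Δλ = (-0.8702)(0.0558) + (0.4927)(0.9984)(-0.9764) = -0.52893,
so c = arccos(-0.52893) = 2.12813 rad.
Distance = R·c = 1737.4 × 2.1281 ≈ 3697 km.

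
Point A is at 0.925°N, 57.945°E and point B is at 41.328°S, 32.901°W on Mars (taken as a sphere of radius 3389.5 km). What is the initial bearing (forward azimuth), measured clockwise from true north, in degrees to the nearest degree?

With φ₁ = 0.0161, φ₂ = -0.7213, Δλ = -1.5856 rad, the forward-azimuth formula gives
θ = atan2( sin Δλ cos φ₂ , cos φ₁ sin φ₂ − sin φ₁ cos φ₂ cos Δλ ) = atan2(-0.7509, -0.6601) = -131.32°.
Adding 360° brings this into [0°, 360°): 229°.

229°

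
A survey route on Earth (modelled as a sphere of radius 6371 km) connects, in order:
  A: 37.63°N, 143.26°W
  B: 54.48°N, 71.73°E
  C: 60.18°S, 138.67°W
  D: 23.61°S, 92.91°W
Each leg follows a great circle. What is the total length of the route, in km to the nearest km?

32715 km

Leg A→B: central angle 1.4505 rad, distance 9241.3 km.
Leg B→C: central angle 2.8416 rad, distance 18103.7 km.
Leg C→D: central angle 0.8428 rad, distance 5369.5 km.
Total: 9241.3 + 18103.7 + 5369.5 ≈ 32715 km.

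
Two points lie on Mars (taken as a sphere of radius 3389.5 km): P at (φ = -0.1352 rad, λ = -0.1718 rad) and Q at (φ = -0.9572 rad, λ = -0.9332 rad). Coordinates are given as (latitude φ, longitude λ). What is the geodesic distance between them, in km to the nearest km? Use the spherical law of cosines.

3458 km

Let φ₁ = -0.1352 rad, φ₂ = -0.9572 rad, and Δλ = -0.7614 rad.
cos c = sin φ₁ sin φ₂ + cos φ₁ cos φ₂ cos Δλ = (-0.1348)(-0.8176) + (0.9909)(0.5758)(0.7239) = 0.52321,
so c = arccos(0.52321) = 1.02018 rad.
Distance = R·c = 3389.5 × 1.0202 ≈ 3458 km.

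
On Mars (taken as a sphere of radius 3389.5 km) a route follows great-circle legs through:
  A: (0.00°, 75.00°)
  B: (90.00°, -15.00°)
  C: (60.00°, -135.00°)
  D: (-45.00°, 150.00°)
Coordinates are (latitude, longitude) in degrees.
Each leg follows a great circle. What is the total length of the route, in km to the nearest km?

14280 km

Leg A→B: central angle 1.5708 rad, distance 5324.2 km.
Leg B→C: central angle 0.5236 rad, distance 1774.7 km.
Leg C→D: central angle 2.1187 rad, distance 7181.2 km.
Total: 5324.2 + 1774.7 + 7181.2 ≈ 14280 km.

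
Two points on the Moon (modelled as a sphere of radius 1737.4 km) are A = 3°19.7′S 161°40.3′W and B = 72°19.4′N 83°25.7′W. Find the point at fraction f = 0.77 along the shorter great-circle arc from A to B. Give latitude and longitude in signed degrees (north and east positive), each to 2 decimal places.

The central angle between A and B is δ = 1.5643 rad.
With f = 0.77, the slerp weights are sin((1−f)δ)/sin δ = 0.3521 and sin(fδ)/sin δ = 0.9337.
Weighted sum of the unit vectors: (0.3521)·(-0.9477,-0.3139,-0.0581) + (0.9337)·(0.0348,-0.3016,0.9528) = (-0.3012, -0.3922, 0.8692).
Converting back: φ = atan2(z, √(x²+y²)) = 60.36°, λ = atan2(y, x) = -127.53°.

60.36°, -127.53°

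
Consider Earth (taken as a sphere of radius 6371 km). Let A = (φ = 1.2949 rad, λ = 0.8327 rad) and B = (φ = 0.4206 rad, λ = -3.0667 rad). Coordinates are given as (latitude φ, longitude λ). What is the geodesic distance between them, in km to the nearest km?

With latitudes φ₁ = 74.192°, φ₂ = 24.099° and longitude difference Δλ = 136.581°:
Haversine: a = sin²(Δφ/2) + cos φ₁ cos φ₂ sin²(Δλ/2) = 0.1792 + (0.2724)(0.9128)(0.8632) = 0.39388.
Central angle c = 2·arcsin(√a) = 1.35692 rad.
Distance = R·c = 6371 × 1.3569 ≈ 8645 km.

8645 km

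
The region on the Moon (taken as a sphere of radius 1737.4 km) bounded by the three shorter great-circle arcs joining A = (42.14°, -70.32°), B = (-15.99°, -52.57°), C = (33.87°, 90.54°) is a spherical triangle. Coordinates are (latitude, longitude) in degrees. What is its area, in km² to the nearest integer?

4764316 km²

Side lengths (central angles): a = 2.4847, b = 1.7800, c = 1.0540 rad; semiperimeter s = 2.6594.
By l'Huilier's theorem, tan(E/4) = √[tan(s/2) tan((s−a)/2) tan((s−b)/2) tan((s−c)/2)], giving spherical excess E = 1.5783 rad.
Area = E·R² = 1.5783 × (1737.4)² ≈ 4764316 km².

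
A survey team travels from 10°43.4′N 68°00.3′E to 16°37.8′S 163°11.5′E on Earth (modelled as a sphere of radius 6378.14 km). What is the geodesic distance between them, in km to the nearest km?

With latitudes φ₁ = 10.723°, φ₂ = -16.630° and longitude difference Δλ = 95.187°:
cos c = sin φ₁ sin φ₂ + cos φ₁ cos φ₂ cos Δλ = (0.1861)(-0.2862) + (0.9825)(0.9582)(-0.0904) = -0.13836,
so c = arccos(-0.13836) = 1.70960 rad.
Distance = R·c = 6378.14 × 1.7096 ≈ 10904 km.

10904 km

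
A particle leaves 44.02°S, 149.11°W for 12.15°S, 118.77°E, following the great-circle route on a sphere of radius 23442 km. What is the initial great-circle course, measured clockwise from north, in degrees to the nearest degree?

260°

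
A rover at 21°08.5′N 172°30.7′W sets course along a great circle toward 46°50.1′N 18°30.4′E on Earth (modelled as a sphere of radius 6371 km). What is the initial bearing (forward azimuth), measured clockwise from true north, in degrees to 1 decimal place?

Δλ = -168.982° = -2.9493 rad.
y = sin Δλ · cos φ₂ = (-0.1911)(0.6841) = -0.1307
x = cos φ₁ sin φ₂ − sin φ₁ cos φ₂ cos Δλ = (0.9327)(0.7294) − (0.3607)(0.6841)(-0.9816) = 0.9225
θ = atan2(y, x) = -8.07°; adding 360° gives 351.9°.

351.9°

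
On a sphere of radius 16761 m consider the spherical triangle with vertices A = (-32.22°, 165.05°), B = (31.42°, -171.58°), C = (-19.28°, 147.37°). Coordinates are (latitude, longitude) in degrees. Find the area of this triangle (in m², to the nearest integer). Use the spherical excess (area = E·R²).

63699838 m²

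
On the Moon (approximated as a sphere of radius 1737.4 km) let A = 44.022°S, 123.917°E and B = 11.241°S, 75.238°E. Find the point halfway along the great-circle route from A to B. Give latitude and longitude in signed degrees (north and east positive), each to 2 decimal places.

Central angle δ = 0.9259 rad. Interpolating on the sphere with fraction f = 0.5:
P = [sin((1−f)δ)·A + sin(fδ)·B] / sin δ = 0.5588·A + 0.5588·B in Cartesian coordinates,
giving P = (-0.0846, 0.8635, -0.4973), i.e. latitude -29.82°, longitude 95.59°.

-29.82°, 95.59°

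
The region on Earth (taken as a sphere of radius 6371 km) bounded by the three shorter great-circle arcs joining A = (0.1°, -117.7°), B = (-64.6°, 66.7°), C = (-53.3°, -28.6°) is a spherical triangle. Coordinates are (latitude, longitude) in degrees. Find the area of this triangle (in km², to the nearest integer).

Side lengths (central angles): a = 0.7946, b = 1.5628, c = 2.0145 rad; semiperimeter s = 2.1859.
By l'Huilier's theorem, tan(E/4) = √[tan(s/2) tan((s−a)/2) tan((s−b)/2) tan((s−c)/2)], giving spherical excess E = 0.8327 rad.
Area = E·R² = 0.8327 × (6371)² ≈ 33799174 km².

33799174 km²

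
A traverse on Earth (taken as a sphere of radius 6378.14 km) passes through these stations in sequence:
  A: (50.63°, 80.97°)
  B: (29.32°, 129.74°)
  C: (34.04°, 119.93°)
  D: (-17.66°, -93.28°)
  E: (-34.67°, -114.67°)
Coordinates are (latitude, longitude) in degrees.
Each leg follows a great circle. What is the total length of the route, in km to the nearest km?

24855 km

Leg A→B: central angle 0.7331 rad, distance 4676.1 km.
Leg B→C: central angle 0.1673 rad, distance 1066.8 km.
Leg C→D: central angle 2.5507 rad, distance 16268.8 km.
Leg D→E: central angle 0.4458 rad, distance 2843.3 km.
Total: 4676.1 + 1066.8 + 16268.8 + 2843.3 ≈ 24855 km.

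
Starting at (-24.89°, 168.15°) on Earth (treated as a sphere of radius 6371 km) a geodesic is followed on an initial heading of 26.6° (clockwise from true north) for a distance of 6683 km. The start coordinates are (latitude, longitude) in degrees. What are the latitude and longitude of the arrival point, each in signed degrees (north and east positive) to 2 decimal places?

Angular distance δ = d/R = 6683/6371 = 1.04897 rad; initial bearing θ = 0.4643 rad.
sin φ₂ = sin φ₁ cos δ + cos φ₁ sin δ cos θ = (-0.4209)(0.4985) + (0.9071)(0.8669)(0.8942) = 0.4934, so φ₂ = 29.56°.
Δλ = atan2(sin θ sin δ cos φ₁, cos δ − sin φ₁ sin φ₂) = atan2(0.3521, 0.7061) = 26.504°.
λ₂ = 168.150° + 26.504° = 194.65° → -165.35° after wrapping to (−180°, 180°].

29.56°, -165.35°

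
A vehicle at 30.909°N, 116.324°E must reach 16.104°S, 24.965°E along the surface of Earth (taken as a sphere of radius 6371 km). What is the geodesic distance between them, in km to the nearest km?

Let φ₁ = 0.5395 rad, φ₂ = -0.2811 rad, and Δλ = -1.5945 rad.
cos c = sin φ₁ sin φ₂ + cos φ₁ cos φ₂ cos Δλ = (0.5137)(-0.2774) + (0.8580)(0.9608)(-0.0237) = -0.16203,
so c = arccos(-0.16203) = 1.73355 rad.
Distance = R·c = 6371 × 1.7335 ≈ 11044 km.

11044 km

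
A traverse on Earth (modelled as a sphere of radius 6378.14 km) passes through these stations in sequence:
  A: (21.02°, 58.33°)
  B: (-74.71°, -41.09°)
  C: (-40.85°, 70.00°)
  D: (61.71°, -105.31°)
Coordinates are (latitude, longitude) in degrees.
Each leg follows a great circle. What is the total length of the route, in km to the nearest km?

Leg A→B: central angle 1.9674 rad, distance 12548.3 km.
Leg B→C: central angle 0.9774 rad, distance 6234.2 km.
Leg C→D: central angle 2.7742 rad, distance 17694.0 km.
Total: 12548.3 + 6234.2 + 17694.0 ≈ 36477 km.

36477 km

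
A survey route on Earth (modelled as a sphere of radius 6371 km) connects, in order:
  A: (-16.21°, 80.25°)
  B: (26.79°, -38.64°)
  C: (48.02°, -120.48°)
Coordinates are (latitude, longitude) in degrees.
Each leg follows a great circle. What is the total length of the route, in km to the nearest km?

20889 km

Leg A→B: central angle 2.1412 rad, distance 13641.4 km.
Leg B→C: central angle 1.1376 rad, distance 7247.4 km.
Total: 13641.4 + 7247.4 ≈ 20889 km.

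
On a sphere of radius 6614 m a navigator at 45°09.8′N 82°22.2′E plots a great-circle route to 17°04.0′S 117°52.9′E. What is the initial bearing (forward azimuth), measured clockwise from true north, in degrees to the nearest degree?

With φ₁ = 0.7882, φ₂ = -0.2979, Δλ = 0.6198 rad, the forward-azimuth formula gives
θ = atan2( sin Δλ cos φ₂ , cos φ₁ sin φ₂ − sin φ₁ cos φ₂ cos Δλ ) = atan2(0.5553, -0.7587) = 143.80°.
So the initial bearing is 144°.

144°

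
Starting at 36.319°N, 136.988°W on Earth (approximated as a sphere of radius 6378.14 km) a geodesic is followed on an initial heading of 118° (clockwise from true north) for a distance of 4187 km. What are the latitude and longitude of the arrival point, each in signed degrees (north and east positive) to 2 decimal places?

Angular distance δ = d/R = 4187/6378.14 = 0.65646 rad; initial bearing θ = 2.0595 rad.
sin φ₂ = sin φ₁ cos δ + cos φ₁ sin δ cos θ = (0.5923)(0.7922) + (0.8057)(0.6103)(-0.4695) = 0.2383, so φ₂ = 13.79°.
Δλ = atan2(sin θ sin δ cos φ₁, cos δ − sin φ₁ sin φ₂) = atan2(0.4342, 0.6510) = 33.701°.
λ₂ = -136.988° + 33.701° = -103.29°.

13.79°, -103.29°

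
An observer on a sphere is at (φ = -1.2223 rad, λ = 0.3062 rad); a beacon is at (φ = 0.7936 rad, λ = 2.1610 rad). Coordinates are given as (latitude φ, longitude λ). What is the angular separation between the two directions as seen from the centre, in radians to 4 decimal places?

2.3996 rad

With latitudes φ₁ = -70.033°, φ₂ = 45.470° and longitude difference Δλ = 106.272°:
cos c = sin φ₁ sin φ₂ + cos φ₁ cos φ₂ cos Δλ = (-0.9399)(0.7129) + (0.3415)(0.7013)(-0.2802) = -0.73713,
so c = arccos(-0.73713) = 2.39961 rad.
So the angular separation is 2.3996 rad.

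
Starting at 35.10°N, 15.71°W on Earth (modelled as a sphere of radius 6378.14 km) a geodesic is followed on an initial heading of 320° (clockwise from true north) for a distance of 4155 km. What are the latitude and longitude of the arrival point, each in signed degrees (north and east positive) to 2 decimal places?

56.85°, -61.17°

Angular distance δ = d/R = 4155/6378.14 = 0.65144 rad; initial bearing θ = 5.5851 rad.
sin φ₂ = sin φ₁ cos δ + cos φ₁ sin δ cos θ = (0.5750)(0.7952) + (0.8181)(0.6063)(0.7660) = 0.8373, so φ₂ = 56.85°.
Δλ = atan2(sin θ sin δ cos φ₁, cos δ − sin φ₁ sin φ₂) = atan2(-0.3189, 0.3138) = -45.461°.
λ₂ = -15.710° − 45.461° = -61.17°.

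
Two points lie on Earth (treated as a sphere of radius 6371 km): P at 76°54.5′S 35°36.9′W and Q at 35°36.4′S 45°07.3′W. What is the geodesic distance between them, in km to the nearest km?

With latitudes φ₁ = -76.908°, φ₂ = -35.607° and longitude difference Δλ = -9.507°:
Haversine: a = sin²(Δφ/2) + cos φ₁ cos φ₂ sin²(Δλ/2) = 0.1244 + (0.2265)(0.8130)(0.0069) = 0.12564.
Central angle c = 2·arcsin(√a) = 0.72467 rad.
Distance = R·c = 6371 × 0.7247 ≈ 4617 km.

4617 km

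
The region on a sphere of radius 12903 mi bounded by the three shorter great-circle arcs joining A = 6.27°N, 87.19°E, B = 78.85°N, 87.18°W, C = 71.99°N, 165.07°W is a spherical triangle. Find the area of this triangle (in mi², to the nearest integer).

Side lengths (central angles): a = 0.3314, b = 1.5606, c = 1.6550 rad; semiperimeter s = 1.7735.
By l'Huilier's theorem, tan(E/4) = √[tan(s/2) tan((s−a)/2) tan((s−b)/2) tan((s−c)/2)], giving spherical excess E = 0.3298 rad.
Area = E·R² = 0.3298 × (12903)² ≈ 54915426 mi².

54915426 mi²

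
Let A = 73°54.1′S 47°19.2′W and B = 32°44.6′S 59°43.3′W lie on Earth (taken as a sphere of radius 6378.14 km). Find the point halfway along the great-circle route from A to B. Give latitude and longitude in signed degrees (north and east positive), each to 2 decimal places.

-53.44°, -56.66°

The central angle between A and B is δ = 0.7266 rad.
With f = 0.5, the slerp weights are sin((1−f)δ)/sin δ = 0.5349 and sin(fδ)/sin δ = 0.5349.
Weighted sum of the unit vectors: (0.5349)·(0.1880,-0.2038,-0.9608) + (0.5349)·(0.4241,-0.7264,-0.5409) = (0.3274, -0.4976, -0.8033).
Converting back: φ = atan2(z, √(x²+y²)) = -53.44°, λ = atan2(y, x) = -56.66°.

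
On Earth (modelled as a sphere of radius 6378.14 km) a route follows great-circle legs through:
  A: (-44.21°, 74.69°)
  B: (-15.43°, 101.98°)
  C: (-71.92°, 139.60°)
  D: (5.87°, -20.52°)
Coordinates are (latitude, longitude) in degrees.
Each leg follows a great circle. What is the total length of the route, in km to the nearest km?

23419 km

Leg A→B: central angle 0.6442 rad, distance 4108.9 km.
Leg B→C: central angle 1.0588 rad, distance 6753.5 km.
Leg C→D: central angle 1.9688 rad, distance 12557.0 km.
Total: 4108.9 + 6753.5 + 12557.0 ≈ 23419 km.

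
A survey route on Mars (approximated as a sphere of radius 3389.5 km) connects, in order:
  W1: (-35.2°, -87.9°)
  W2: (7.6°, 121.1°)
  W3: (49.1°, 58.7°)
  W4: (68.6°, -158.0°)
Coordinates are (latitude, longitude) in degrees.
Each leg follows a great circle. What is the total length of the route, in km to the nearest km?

Leg W1→W2: central angle 2.4729 rad, distance 8382.0 km.
Leg W2→W3: central angle 1.1586 rad, distance 3927.0 km.
Leg W3→W4: central angle 1.0331 rad, distance 3501.5 km.
Total: 8382.0 + 3927.0 + 3501.5 ≈ 15811 km.

15811 km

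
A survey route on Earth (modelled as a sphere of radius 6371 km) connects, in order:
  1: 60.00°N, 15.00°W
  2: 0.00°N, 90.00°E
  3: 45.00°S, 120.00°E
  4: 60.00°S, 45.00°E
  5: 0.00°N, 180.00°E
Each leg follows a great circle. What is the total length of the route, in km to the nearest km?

33986 km

Leg 1→2: central angle 1.7006 rad, distance 10834.3 km.
Leg 2→3: central angle 0.9117 rad, distance 5808.7 km.
Leg 3→4: central angle 0.7900 rad, distance 5032.8 km.
Leg 4→5: central angle 1.9322 rad, distance 12309.8 km.
Total: 10834.3 + 5808.7 + 5032.8 + 12309.8 ≈ 33986 km.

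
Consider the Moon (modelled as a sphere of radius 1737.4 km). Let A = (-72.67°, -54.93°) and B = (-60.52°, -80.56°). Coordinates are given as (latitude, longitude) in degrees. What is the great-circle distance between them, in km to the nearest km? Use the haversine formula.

With latitudes φ₁ = -72.670°, φ₂ = -60.520° and longitude difference Δλ = -25.630°:
Haversine: a = sin²(Δφ/2) + cos φ₁ cos φ₂ sin²(Δλ/2) = 0.0112 + (0.2979)(0.4921)(0.0492) = 0.01841.
Central angle c = 2·arcsin(√a) = 0.27222 rad.
Distance = R·c = 1737.4 × 0.2722 ≈ 473 km.

473 km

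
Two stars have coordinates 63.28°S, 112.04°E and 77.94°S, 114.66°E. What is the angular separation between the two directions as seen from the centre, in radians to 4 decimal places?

0.2563 rad

In radians: φ₁ = -1.1044, φ₂ = -1.3603, Δλ = 2.620° = 0.0457 rad.
Haversine: a = sin²(Δφ/2) + cos φ₁ cos φ₂ sin²(Δλ/2) = 0.0163 + (0.4496)(0.2089)(0.0005) = 0.01633.
Central angle c = 2·arcsin(√a) = 0.25625 rad.
So the angular separation is 0.2563 rad.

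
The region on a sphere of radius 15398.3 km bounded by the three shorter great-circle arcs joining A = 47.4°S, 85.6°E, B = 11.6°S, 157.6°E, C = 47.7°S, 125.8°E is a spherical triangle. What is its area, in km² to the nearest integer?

24306992 km²

Side lengths (central angles): a = 0.7827, b = 0.4682, c = 1.2101 rad; semiperimeter s = 1.2305.
By l'Huilier's theorem, tan(E/4) = √[tan(s/2) tan((s−a)/2) tan((s−b)/2) tan((s−c)/2)], giving spherical excess E = 0.1025 rad.
Area = E·R² = 0.1025 × (15398.3)² ≈ 24306992 km².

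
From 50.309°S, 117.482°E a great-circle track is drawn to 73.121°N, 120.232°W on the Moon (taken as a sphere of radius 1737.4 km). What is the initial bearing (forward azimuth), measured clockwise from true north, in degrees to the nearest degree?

With φ₁ = -0.8781, φ₂ = 1.2762, Δλ = 2.1343 rad, the forward-azimuth formula gives
θ = atan2( sin Δλ cos φ₂ , cos φ₁ sin φ₂ − sin φ₁ cos φ₂ cos Δλ ) = atan2(0.2455, 0.4918) = 26.52°.
So the initial bearing is 27°.

27°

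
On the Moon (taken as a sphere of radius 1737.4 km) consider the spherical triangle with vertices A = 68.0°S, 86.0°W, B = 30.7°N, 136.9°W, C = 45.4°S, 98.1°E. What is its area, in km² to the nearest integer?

6017942 km²

Side lengths (central angles): a = 2.3600, b = 1.1617, c = 1.8444 rad; semiperimeter s = 2.6831.
By l'Huilier's theorem, tan(E/4) = √[tan(s/2) tan((s−a)/2) tan((s−b)/2) tan((s−c)/2)], giving spherical excess E = 1.9936 rad.
Area = E·R² = 1.9936 × (1737.4)² ≈ 6017942 km².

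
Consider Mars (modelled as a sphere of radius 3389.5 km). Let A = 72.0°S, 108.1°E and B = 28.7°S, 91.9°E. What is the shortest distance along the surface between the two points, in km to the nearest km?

With latitudes φ₁ = -72.000°, φ₂ = -28.700° and longitude difference Δλ = -16.200°:
Haversine: a = sin²(Δφ/2) + cos φ₁ cos φ₂ sin²(Δλ/2) = 0.1361 + (0.3090)(0.8771)(0.0199) = 0.14149.
Central angle c = 2·arcsin(√a) = 0.77129 rad.
Distance = R·c = 3389.5 × 0.7713 ≈ 2614 km.

2614 km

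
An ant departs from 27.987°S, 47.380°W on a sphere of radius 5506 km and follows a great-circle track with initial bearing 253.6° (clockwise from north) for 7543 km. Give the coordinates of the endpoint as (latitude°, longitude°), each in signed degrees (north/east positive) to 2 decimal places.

-19.75°, -134.56°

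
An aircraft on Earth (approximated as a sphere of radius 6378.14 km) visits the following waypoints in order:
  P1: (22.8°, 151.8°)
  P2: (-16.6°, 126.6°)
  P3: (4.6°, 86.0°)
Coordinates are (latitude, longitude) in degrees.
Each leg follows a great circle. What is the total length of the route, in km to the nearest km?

10226 km

Leg P1→P2: central angle 0.8112 rad, distance 5173.7 km.
Leg P2→P3: central angle 0.7921 rad, distance 5052.0 km.
Total: 5173.7 + 5052.0 ≈ 10226 km.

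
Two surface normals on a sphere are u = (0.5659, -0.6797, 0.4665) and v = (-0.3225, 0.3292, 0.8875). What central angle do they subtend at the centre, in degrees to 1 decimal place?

89.6°

u·v = 0.0078; |u| = 0.9999, |v| = 1.0000.
cos θ = (u·v)/(|u||v|) = 0.0078, so θ = 89.6°.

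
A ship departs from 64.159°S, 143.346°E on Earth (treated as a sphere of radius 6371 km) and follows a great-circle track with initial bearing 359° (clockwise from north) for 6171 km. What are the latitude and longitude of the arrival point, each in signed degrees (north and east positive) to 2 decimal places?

-8.67°, 142.51°

Angular distance δ = d/R = 6171/6371 = 0.96861 rad; initial bearing θ = 6.2657 rad.
sin φ₂ = sin φ₁ cos δ + cos φ₁ sin δ cos θ = (-0.9000)(0.5664) + (0.4359)(0.8241)(0.9998) = -0.1507, so φ₂ = -8.67°.
Δλ = atan2(sin θ sin δ cos φ₁, cos δ − sin φ₁ sin φ₂) = atan2(-0.0063, 0.4309) = -0.834°.
λ₂ = 143.346° − 0.834° = 142.51°.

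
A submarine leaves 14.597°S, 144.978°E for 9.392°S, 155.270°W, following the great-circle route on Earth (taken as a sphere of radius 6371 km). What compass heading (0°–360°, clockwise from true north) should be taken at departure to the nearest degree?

With φ₁ = -0.2548, φ₂ = -0.1639, Δλ = 1.0429 rad, the forward-azimuth formula gives
θ = atan2( sin Δλ cos φ₂ , cos φ₁ sin φ₂ − sin φ₁ cos φ₂ cos Δλ ) = atan2(0.8523, -0.0327) = 92.20°.
So the initial bearing is 92°.

92°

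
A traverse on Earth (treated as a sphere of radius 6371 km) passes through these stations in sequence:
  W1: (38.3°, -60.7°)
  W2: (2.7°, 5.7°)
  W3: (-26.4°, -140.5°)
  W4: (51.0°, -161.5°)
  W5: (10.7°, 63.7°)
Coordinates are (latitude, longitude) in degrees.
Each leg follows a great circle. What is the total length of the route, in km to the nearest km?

44070 km

Leg W1→W2: central angle 1.2207 rad, distance 7776.8 km.
Leg W2→W3: central angle 2.4410 rad, distance 15551.4 km.
Leg W3→W4: central angle 1.3891 rad, distance 8849.9 km.
Leg W4→W5: central angle 1.8665 rad, distance 11891.7 km.
Total: 7776.8 + 15551.4 + 8849.9 + 11891.7 ≈ 44070 km.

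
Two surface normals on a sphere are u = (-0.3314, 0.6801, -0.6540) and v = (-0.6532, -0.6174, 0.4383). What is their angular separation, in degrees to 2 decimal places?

u·v = -0.4901; |u| = 1.0000, |v| = 1.0000.
cos θ = (u·v)/(|u||v|) = -0.4901, so θ = 119.34°.

119.34°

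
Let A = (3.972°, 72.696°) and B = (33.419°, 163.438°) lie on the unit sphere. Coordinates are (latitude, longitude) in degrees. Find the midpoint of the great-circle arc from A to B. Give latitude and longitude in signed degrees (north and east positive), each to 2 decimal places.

25.63°, 112.92°

The central angle between A and B is δ = 1.5434 rad.
With f = 0.5, the slerp weights are sin((1−f)δ)/sin δ = 0.6976 and sin(fδ)/sin δ = 0.6976.
Weighted sum of the unit vectors: (0.6976)·(0.2967,0.9524,0.0693) + (0.6976)·(-0.8000,0.2379,0.5508) = (-0.3511, 0.8304, 0.4325).
Converting back: φ = atan2(z, √(x²+y²)) = 25.63°, λ = atan2(y, x) = 112.92°.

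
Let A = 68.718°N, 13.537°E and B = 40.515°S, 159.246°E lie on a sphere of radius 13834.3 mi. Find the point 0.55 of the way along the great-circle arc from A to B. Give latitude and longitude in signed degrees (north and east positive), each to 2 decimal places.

The central angle between A and B is δ = 2.5559 rad.
With f = 0.55, the slerp weights are sin((1−f)δ)/sin δ = 1.6513 and sin(fδ)/sin δ = 1.7844.
Weighted sum of the unit vectors: (1.6513)·(0.3529,0.0850,0.9318) + (1.7844)·(-0.7109,0.2694,-0.6496) = (-0.6858, 0.6210, 0.3794).
Converting back: φ = atan2(z, √(x²+y²)) = 22.30°, λ = atan2(y, x) = 137.84°.

22.30°, 137.84°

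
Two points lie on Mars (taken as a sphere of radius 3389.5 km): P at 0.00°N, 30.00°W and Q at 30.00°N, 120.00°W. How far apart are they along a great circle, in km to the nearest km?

Let φ₁ = 0.0000 rad, φ₂ = 0.5236 rad, and Δλ = -1.5708 rad.
cos c = sin φ₁ sin φ₂ + cos φ₁ cos φ₂ cos Δλ = (0.0000)(0.5000) + (1.0000)(0.8660)(0.0000) = 0.00000,
so c = arccos(0.00000) = 1.57080 rad.
Distance = R·c = 3389.5 × 1.5708 ≈ 5324 km.

5324 km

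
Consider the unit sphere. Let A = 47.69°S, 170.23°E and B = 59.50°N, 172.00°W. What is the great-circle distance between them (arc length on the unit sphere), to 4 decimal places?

1.8879

With latitudes φ₁ = -47.690°, φ₂ = 59.500° and longitude difference Δλ = 17.770°:
cos c = sin φ₁ sin φ₂ + cos φ₁ cos φ₂ cos Δλ = (-0.7395)(0.8616) + (0.6731)(0.5075)(0.9523) = -0.31184,
so c = arccos(-0.31184) = 1.88793 rad.
On the unit sphere the arc length equals the central angle: 1.8879.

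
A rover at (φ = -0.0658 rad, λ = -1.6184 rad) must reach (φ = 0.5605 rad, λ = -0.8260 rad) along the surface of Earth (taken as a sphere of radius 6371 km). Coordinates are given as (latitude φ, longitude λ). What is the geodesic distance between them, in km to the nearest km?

Let φ₁ = -0.0658 rad, φ₂ = 0.5605 rad, and Δλ = 0.7924 rad.
cos c = sin φ₁ sin φ₂ + cos φ₁ cos φ₂ cos Δλ = (-0.0658)(0.5316) + (0.9978)(0.8470)(0.7021) = 0.55846,
so c = arccos(0.55846) = 0.97827 rad.
Distance = R·c = 6371 × 0.9783 ≈ 6233 km.

6233 km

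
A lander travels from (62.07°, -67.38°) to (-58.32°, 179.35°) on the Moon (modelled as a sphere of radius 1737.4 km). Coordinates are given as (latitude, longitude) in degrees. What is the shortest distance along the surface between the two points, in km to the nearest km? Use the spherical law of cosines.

With latitudes φ₁ = 62.070°, φ₂ = -58.320° and longitude difference Δλ = -113.270°:
cos c = sin φ₁ sin φ₂ + cos φ₁ cos φ₂ cos Δλ = (0.8835)(-0.8510) + (0.4684)(0.5252)(-0.3951) = -0.84905,
so c = arccos(-0.84905) = 2.58498 rad.
Distance = R·c = 1737.4 × 2.5850 ≈ 4491 km.

4491 km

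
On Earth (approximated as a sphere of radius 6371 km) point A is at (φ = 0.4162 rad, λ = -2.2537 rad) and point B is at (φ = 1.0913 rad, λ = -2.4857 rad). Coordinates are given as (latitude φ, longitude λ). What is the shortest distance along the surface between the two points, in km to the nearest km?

4415 km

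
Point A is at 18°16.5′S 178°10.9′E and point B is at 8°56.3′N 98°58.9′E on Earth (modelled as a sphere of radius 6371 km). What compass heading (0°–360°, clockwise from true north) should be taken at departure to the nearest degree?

282°

With φ₁ = -0.3190, φ₂ = 0.1560, Δλ = -1.3823 rad, the forward-azimuth formula gives
θ = atan2( sin Δλ cos φ₂ , cos φ₁ sin φ₂ − sin φ₁ cos φ₂ cos Δλ ) = atan2(-0.9704, 0.2056) = -78.04°.
Adding 360° brings this into [0°, 360°): 282°.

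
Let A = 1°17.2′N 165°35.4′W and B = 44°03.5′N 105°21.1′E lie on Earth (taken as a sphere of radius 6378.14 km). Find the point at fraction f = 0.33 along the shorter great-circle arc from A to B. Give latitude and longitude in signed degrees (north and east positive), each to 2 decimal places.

21.01°, 172.36°

The central angle between A and B is δ = 1.5434 rad.
With f = 0.33, the slerp weights are sin((1−f)δ)/sin δ = 0.8597 and sin(fδ)/sin δ = 0.4878.
Weighted sum of the unit vectors: (0.8597)·(-0.9683,-0.2488,0.0225) + (0.4878)·(-0.1903,0.6930,0.6954) = (-0.9252, 0.1241, 0.3585).
Converting back: φ = atan2(z, √(x²+y²)) = 21.01°, λ = atan2(y, x) = 172.36°.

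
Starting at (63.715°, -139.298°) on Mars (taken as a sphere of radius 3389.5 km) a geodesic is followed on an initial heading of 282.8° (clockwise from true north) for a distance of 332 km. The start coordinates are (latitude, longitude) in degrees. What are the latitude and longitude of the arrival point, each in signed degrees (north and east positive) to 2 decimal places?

64.41°, -152.05°

Angular distance δ = d/R = 332/3389.5 = 0.09795 rad; initial bearing θ = 4.9358 rad.
sin φ₂ = sin φ₁ cos δ + cos φ₁ sin δ cos θ = (0.8966)(0.9952) + (0.4428)(0.0978)(0.2215) = 0.9019, so φ₂ = 64.41°.
Δλ = atan2(sin θ sin δ cos φ₁, cos δ − sin φ₁ sin φ₂) = atan2(-0.0422, 0.1866) = -12.755°.
λ₂ = -139.298° − 12.755° = -152.05°.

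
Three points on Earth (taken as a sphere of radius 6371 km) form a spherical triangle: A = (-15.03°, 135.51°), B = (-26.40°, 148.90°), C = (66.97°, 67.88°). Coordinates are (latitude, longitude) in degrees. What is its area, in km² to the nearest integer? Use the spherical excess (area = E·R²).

Side lengths (central angles): a = 1.9332, b = 1.6658, c = 0.2948 rad; semiperimeter s = 1.9469.
By l'Huilier's theorem, tan(E/4) = √[tan(s/2) tan((s−a)/2) tan((s−b)/2) tan((s−c)/2)], giving spherical excess E = 0.1572 rad.
Area = E·R² = 0.1572 × (6371)² ≈ 6382527 km².

6382527 km²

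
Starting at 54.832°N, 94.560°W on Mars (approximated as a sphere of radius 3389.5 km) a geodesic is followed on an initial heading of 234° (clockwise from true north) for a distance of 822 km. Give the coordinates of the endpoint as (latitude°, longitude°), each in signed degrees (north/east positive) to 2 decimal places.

45.42°, -110.63°

Angular distance δ = d/R = 822/3389.5 = 0.24251 rad; initial bearing θ = 4.0841 rad.
sin φ₂ = sin φ₁ cos δ + cos φ₁ sin δ cos θ = (0.8175)(0.9707) + (0.5760)(0.2401)(-0.5878) = 0.7122, so φ₂ = 45.42°.
Δλ = atan2(sin θ sin δ cos φ₁, cos δ − sin φ₁ sin φ₂) = atan2(-0.1119, 0.3885) = -16.068°.
λ₂ = -94.560° − 16.068° = -110.63°.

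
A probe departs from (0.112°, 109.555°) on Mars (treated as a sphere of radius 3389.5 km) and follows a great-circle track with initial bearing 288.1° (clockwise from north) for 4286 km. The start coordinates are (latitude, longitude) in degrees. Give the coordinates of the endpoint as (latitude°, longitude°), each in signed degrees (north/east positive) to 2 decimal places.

17.27°, 37.93°

Angular distance δ = d/R = 4286/3389.5 = 1.26449 rad; initial bearing θ = 5.0283 rad.
sin φ₂ = sin φ₁ cos δ + cos φ₁ sin δ cos θ = (0.0020)(0.3015) + (1.0000)(0.9535)(0.3107) = 0.2968, so φ₂ = 17.27°.
Δλ = atan2(sin θ sin δ cos φ₁, cos δ − sin φ₁ sin φ₂) = atan2(-0.9063, 0.3010) = -71.630°.
λ₂ = 109.555° − 71.630° = 37.93°.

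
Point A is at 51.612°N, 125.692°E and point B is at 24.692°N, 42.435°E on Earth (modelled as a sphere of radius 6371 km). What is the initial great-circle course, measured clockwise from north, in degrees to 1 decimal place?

Δλ = -83.257° = -1.4531 rad.
y = sin Δλ · cos φ₂ = (-0.9931)(0.9086) = -0.9023
x = cos φ₁ sin φ₂ − sin φ₁ cos φ₂ cos Δλ = (0.6210)(0.4177) − (0.7838)(0.9086)(0.1174) = 0.1758
θ = atan2(y, x) = -78.98°; adding 360° gives 281.0°.

281.0°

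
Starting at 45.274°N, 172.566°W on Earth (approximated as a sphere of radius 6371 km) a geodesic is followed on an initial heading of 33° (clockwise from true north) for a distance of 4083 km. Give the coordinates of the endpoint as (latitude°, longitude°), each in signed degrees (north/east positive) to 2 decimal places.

Angular distance δ = d/R = 4083/6371 = 0.64087 rad; initial bearing θ = 0.5760 rad.
sin φ₂ = sin φ₁ cos δ + cos φ₁ sin δ cos θ = (0.7105)(0.8016) + (0.7037)(0.5979)(0.8387) = 0.9224, so φ₂ = 67.28°.
Δλ = atan2(sin θ sin δ cos φ₁, cos δ − sin φ₁ sin φ₂) = atan2(0.2292, 0.1462) = 57.454°.
λ₂ = -172.566° + 57.454° = -115.11°.

67.28°, -115.11°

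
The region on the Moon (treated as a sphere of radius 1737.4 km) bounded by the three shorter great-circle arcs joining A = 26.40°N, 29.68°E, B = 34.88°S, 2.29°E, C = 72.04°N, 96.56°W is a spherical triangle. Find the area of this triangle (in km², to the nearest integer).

2899894 km²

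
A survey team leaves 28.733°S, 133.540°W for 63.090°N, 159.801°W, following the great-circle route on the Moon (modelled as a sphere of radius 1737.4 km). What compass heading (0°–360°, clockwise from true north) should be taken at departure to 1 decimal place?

Δλ = -26.261° = -0.4583 rad.
y = sin Δλ · cos φ₂ = (-0.4425)(0.4526) = -0.2003
x = cos φ₁ sin φ₂ − sin φ₁ cos φ₂ cos Δλ = (0.8769)(0.8917) − (-0.4807)(0.4526)(0.8968) = 0.9770
θ = atan2(y, x) = -11.58°; adding 360° gives 348.4°.

348.4°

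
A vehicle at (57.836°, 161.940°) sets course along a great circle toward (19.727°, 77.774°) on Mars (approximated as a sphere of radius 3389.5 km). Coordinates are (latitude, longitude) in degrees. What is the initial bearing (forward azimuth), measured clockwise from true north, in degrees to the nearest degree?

Δλ = -84.166° = -1.4690 rad.
y = sin Δλ · cos φ₂ = (-0.9948)(0.9413) = -0.9364
x = cos φ₁ sin φ₂ − sin φ₁ cos φ₂ cos Δλ = (0.5323)(0.3375) − (0.8465)(0.9413)(0.1016) = 0.0987
θ = atan2(y, x) = -83.98°; adding 360° gives 276°.

276°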